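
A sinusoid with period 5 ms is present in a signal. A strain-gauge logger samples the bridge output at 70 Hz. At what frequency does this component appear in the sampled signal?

10 Hz

T = 5 ms → f = 1/T = 200 Hz.
200 Hz mod fs = 60 Hz.
60 Hz > fs/2 = 35 Hz, folds to fs − 60 Hz = 10 Hz.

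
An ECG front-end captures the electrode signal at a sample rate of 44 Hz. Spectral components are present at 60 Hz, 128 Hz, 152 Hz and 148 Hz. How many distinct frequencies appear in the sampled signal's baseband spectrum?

fs/2 = 22 Hz.
60 Hz mod fs = 16 Hz.
16 Hz ≤ fs/2 = 22 Hz, appears at 16 Hz.
128 Hz mod fs = 40 Hz.
40 Hz > fs/2 = 22 Hz, folds to fs − 40 Hz = 4 Hz.
152 Hz mod fs = 20 Hz.
20 Hz ≤ fs/2 = 22 Hz, appears at 20 Hz.
148 Hz mod fs = 16 Hz.
16 Hz ≤ fs/2 = 22 Hz, appears at 16 Hz.
Distinct values: {4 Hz, 16 Hz, 20 Hz} → 3.

3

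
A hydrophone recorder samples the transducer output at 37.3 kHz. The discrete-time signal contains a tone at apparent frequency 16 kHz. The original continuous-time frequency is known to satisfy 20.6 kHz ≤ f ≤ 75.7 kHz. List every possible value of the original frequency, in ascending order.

Frequencies that alias to 16 kHz are k·fs ± 16 kHz for integer k ≥ 0.
k=0: 16 kHz.
k=1: 21.3 kHz, 53.3 kHz.
k=2: 58.6 kHz, 90.6 kHz.
k=3: 95.9 kHz, 127.9 kHz.
Within [20.6 kHz, 75.7 kHz]: 21.3 kHz, 53.3 kHz, 58.6 kHz.

21.3 kHz, 53.3 kHz, 58.6 kHz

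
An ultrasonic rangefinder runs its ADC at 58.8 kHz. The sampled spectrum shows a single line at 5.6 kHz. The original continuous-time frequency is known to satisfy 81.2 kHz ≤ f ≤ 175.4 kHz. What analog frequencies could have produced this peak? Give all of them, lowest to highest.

Frequencies that alias to 5.6 kHz are k·fs ± 5.6 kHz for integer k ≥ 0.
k=0: 5.6 kHz.
k=1: 53.2 kHz, 64.4 kHz.
k=2: 112 kHz, 123.2 kHz.
k=3: 170.8 kHz, 182 kHz.
k=4: 229.6 kHz, 240.8 kHz.
Within [81.2 kHz, 175.4 kHz]: 112 kHz, 123.2 kHz, 170.8 kHz.

112 kHz, 123.2 kHz, 170.8 kHz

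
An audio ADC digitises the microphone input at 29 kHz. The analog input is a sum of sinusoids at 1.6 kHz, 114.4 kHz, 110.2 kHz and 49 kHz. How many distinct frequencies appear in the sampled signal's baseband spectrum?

fs/2 = 14.5 kHz.
1.6 kHz ≤ fs/2 = 14.5 kHz, passes unchanged.
114.4 kHz mod fs = 27.4 kHz.
27.4 kHz > fs/2 = 14.5 kHz, folds to fs − 27.4 kHz = 1.6 kHz.
110.2 kHz mod fs = 23.2 kHz.
23.2 kHz > fs/2 = 14.5 kHz, folds to fs − 23.2 kHz = 5.8 kHz.
49 kHz mod fs = 20 kHz.
20 kHz > fs/2 = 14.5 kHz, folds to fs − 20 kHz = 9 kHz.
Distinct values: {1.6 kHz, 5.8 kHz, 9 kHz} → 3.

3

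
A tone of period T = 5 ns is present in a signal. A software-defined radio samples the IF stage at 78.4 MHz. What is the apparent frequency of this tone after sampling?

35.2 MHz

T = 5 ns → f = 1/T = 200 MHz.
200 MHz mod fs = 43.2 MHz.
43.2 MHz > fs/2 = 39.2 MHz, folds to fs − 43.2 MHz = 35.2 MHz.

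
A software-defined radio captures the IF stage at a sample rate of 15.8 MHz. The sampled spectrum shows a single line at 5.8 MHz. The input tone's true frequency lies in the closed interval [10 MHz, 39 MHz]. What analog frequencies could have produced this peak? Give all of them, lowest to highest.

Frequencies that alias to 5.8 MHz are k·fs ± 5.8 MHz for integer k ≥ 0.
k=0: 5.8 MHz.
k=1: 10 MHz, 21.6 MHz.
k=2: 25.8 MHz, 37.4 MHz.
k=3: 41.6 MHz, 53.2 MHz.
Within [10 MHz, 39 MHz]: 10 MHz, 21.6 MHz, 25.8 MHz, 37.4 MHz.

10 MHz, 21.6 MHz, 25.8 MHz, 37.4 MHz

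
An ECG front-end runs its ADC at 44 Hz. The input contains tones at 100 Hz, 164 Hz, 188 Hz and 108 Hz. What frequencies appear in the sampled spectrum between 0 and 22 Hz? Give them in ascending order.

fs/2 = 22 Hz.
100 Hz mod fs = 12 Hz.
12 Hz ≤ fs/2 = 22 Hz, appears at 12 Hz.
164 Hz mod fs = 32 Hz.
32 Hz > fs/2 = 22 Hz, folds to fs − 32 Hz = 12 Hz.
188 Hz mod fs = 12 Hz.
12 Hz ≤ fs/2 = 22 Hz, appears at 12 Hz.
108 Hz mod fs = 20 Hz.
20 Hz ≤ fs/2 = 22 Hz, appears at 20 Hz.
Distinct values: {12 Hz, 20 Hz}.

12 Hz, 20 Hz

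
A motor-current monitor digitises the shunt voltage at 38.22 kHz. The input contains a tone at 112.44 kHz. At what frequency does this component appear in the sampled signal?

112.44 kHz mod fs = 36 kHz.
36 kHz > fs/2 = 19.11 kHz, folds to fs − 36 kHz = 2.22 kHz.

2.22 kHz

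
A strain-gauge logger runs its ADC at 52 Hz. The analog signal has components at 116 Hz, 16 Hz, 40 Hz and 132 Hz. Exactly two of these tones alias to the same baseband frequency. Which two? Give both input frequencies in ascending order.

fs/2 = 26 Hz.
116 Hz mod fs = 12 Hz.
12 Hz ≤ fs/2 = 26 Hz, appears at 12 Hz.
16 Hz ≤ fs/2 = 26 Hz, passes unchanged.
40 Hz > fs/2 = 26 Hz, folds to fs − 40 Hz = 12 Hz.
132 Hz mod fs = 28 Hz.
28 Hz > fs/2 = 26 Hz, folds to fs − 28 Hz = 24 Hz.
40 Hz and 116 Hz both map to 12 Hz.

40 Hz, 116 Hz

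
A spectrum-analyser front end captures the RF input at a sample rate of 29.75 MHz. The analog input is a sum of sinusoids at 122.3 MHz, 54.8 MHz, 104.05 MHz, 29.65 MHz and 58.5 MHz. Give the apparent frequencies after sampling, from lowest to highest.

fs/2 = 14.875 MHz.
122.3 MHz mod fs = 3.3 MHz.
3.3 MHz ≤ fs/2 = 14.875 MHz, appears at 3.3 MHz.
54.8 MHz mod fs = 25.05 MHz.
25.05 MHz > fs/2 = 14.875 MHz, folds to fs − 25.05 MHz = 4.7 MHz.
104.05 MHz mod fs = 14.8 MHz.
14.8 MHz ≤ fs/2 = 14.875 MHz, appears at 14.8 MHz.
29.65 MHz > fs/2 = 14.875 MHz, folds to fs − 29.65 MHz = 0.1 MHz.
58.5 MHz mod fs = 28.75 MHz.
28.75 MHz > fs/2 = 14.875 MHz, folds to fs − 28.75 MHz = 1 MHz.
Distinct values: {0.1 MHz, 1 MHz, 3.3 MHz, 4.7 MHz, 14.8 MHz}.

0.1 MHz, 1 MHz, 3.3 MHz, 4.7 MHz, 14.8 MHz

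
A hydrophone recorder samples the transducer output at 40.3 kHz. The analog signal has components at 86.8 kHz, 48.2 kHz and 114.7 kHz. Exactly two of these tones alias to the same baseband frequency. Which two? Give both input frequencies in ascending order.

fs/2 = 20.15 kHz.
86.8 kHz mod fs = 6.2 kHz.
6.2 kHz ≤ fs/2 = 20.15 kHz, appears at 6.2 kHz.
48.2 kHz mod fs = 7.9 kHz.
7.9 kHz ≤ fs/2 = 20.15 kHz, appears at 7.9 kHz.
114.7 kHz mod fs = 34.1 kHz.
34.1 kHz > fs/2 = 20.15 kHz, folds to fs − 34.1 kHz = 6.2 kHz.
86.8 kHz and 114.7 kHz both map to 6.2 kHz.

86.8 kHz, 114.7 kHz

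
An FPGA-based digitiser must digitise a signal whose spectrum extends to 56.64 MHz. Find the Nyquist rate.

113.28 MHz

Nyquist rate = 2 × 56.64 MHz = 113.28 MHz.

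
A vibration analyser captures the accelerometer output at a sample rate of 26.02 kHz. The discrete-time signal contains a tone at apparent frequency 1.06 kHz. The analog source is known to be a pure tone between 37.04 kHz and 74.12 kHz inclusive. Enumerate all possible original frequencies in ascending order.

Frequencies that alias to 1.06 kHz are k·fs ± 1.06 kHz for integer k ≥ 0.
k=0: 1.06 kHz.
k=1: 24.96 kHz, 27.08 kHz.
k=2: 50.98 kHz, 53.1 kHz.
k=3: 77 kHz, 79.12 kHz.
Within [37.04 kHz, 74.12 kHz]: 50.98 kHz, 53.1 kHz.

50.98 kHz, 53.1 kHz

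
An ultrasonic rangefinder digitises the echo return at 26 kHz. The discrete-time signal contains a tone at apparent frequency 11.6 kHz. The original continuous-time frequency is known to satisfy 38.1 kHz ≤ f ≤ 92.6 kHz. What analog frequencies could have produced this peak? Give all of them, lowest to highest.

40.4 kHz, 63.6 kHz, 66.4 kHz, 89.6 kHz, 92.4 kHz

Frequencies that alias to 11.6 kHz are k·fs ± 11.6 kHz for integer k ≥ 0.
k=0: 11.6 kHz.
k=1: 14.4 kHz, 37.6 kHz.
k=2: 40.4 kHz, 63.6 kHz.
k=3: 66.4 kHz, 89.6 kHz.
k=4: 92.4 kHz, 115.6 kHz.
k=5: 118.4 kHz, 141.6 kHz.
Within [38.1 kHz, 92.6 kHz]: 40.4 kHz, 63.6 kHz, 66.4 kHz, 89.6 kHz, 92.4 kHz.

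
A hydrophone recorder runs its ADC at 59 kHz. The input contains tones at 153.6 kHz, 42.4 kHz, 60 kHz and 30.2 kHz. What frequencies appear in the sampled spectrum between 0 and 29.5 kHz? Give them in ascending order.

1 kHz, 16.6 kHz, 23.4 kHz, 28.8 kHz

fs/2 = 29.5 kHz.
153.6 kHz mod fs = 35.6 kHz.
35.6 kHz > fs/2 = 29.5 kHz, folds to fs − 35.6 kHz = 23.4 kHz.
42.4 kHz > fs/2 = 29.5 kHz, folds to fs − 42.4 kHz = 16.6 kHz.
60 kHz mod fs = 1 kHz.
1 kHz ≤ fs/2 = 29.5 kHz, appears at 1 kHz.
30.2 kHz > fs/2 = 29.5 kHz, folds to fs − 30.2 kHz = 28.8 kHz.
Distinct values: {1 kHz, 16.6 kHz, 23.4 kHz, 28.8 kHz}.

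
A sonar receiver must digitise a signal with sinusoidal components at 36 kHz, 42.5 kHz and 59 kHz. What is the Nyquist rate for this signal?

Highest-frequency component: 59 kHz.
Nyquist rate = 2 × 59 kHz = 118 kHz.

118 kHz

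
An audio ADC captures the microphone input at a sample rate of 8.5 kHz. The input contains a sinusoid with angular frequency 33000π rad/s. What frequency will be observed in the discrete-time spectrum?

ω = 33000π rad/s → f = ω/(2π) = 16500 Hz = 16.5 kHz.
16.5 kHz mod fs = 8 kHz.
8 kHz > fs/2 = 4.25 kHz, folds to fs − 8 kHz = 0.5 kHz.

0.5 kHz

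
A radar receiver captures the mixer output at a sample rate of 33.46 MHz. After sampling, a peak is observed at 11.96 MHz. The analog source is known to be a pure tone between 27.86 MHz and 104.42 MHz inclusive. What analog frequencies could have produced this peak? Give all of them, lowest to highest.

Frequencies that alias to 11.96 MHz are k·fs ± 11.96 MHz for integer k ≥ 0.
k=0: 11.96 MHz.
k=1: 21.5 MHz, 45.42 MHz.
k=2: 54.96 MHz, 78.88 MHz.
k=3: 88.42 MHz, 112.34 MHz.
k=4: 121.88 MHz, 145.8 MHz.
Within [27.86 MHz, 104.42 MHz]: 45.42 MHz, 54.96 MHz, 78.88 MHz, 88.42 MHz.

45.42 MHz, 54.96 MHz, 78.88 MHz, 88.42 MHz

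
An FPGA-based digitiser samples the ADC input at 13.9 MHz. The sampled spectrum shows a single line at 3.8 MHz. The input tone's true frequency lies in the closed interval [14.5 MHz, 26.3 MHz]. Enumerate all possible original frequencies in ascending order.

17.7 MHz, 24 MHz

Frequencies that alias to 3.8 MHz are k·fs ± 3.8 MHz for integer k ≥ 0.
k=0: 3.8 MHz.
k=1: 10.1 MHz, 17.7 MHz.
k=2: 24 MHz, 31.6 MHz.
k=3: 37.9 MHz, 45.5 MHz.
Within [14.5 MHz, 26.3 MHz]: 17.7 MHz, 24 MHz.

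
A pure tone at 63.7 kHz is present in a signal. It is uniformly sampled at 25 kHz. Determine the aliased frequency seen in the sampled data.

11.3 kHz

63.7 kHz mod fs = 13.7 kHz.
13.7 kHz > fs/2 = 12.5 kHz, folds to fs − 13.7 kHz = 11.3 kHz.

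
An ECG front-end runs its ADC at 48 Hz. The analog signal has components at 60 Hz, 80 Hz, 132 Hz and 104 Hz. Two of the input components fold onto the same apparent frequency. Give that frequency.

fs/2 = 24 Hz.
60 Hz mod fs = 12 Hz.
12 Hz ≤ fs/2 = 24 Hz, appears at 12 Hz.
80 Hz mod fs = 32 Hz.
32 Hz > fs/2 = 24 Hz, folds to fs − 32 Hz = 16 Hz.
132 Hz mod fs = 36 Hz.
36 Hz > fs/2 = 24 Hz, folds to fs − 36 Hz = 12 Hz.
104 Hz mod fs = 8 Hz.
8 Hz ≤ fs/2 = 24 Hz, appears at 8 Hz.
60 Hz and 132 Hz both map to 12 Hz.

12 Hz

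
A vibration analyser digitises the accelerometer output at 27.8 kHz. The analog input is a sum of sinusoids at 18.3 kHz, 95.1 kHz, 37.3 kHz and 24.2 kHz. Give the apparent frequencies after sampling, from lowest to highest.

3.6 kHz, 9.5 kHz, 11.7 kHz

fs/2 = 13.9 kHz.
18.3 kHz > fs/2 = 13.9 kHz, folds to fs − 18.3 kHz = 9.5 kHz.
95.1 kHz mod fs = 11.7 kHz.
11.7 kHz ≤ fs/2 = 13.9 kHz, appears at 11.7 kHz.
37.3 kHz mod fs = 9.5 kHz.
9.5 kHz ≤ fs/2 = 13.9 kHz, appears at 9.5 kHz.
24.2 kHz > fs/2 = 13.9 kHz, folds to fs − 24.2 kHz = 3.6 kHz.
Distinct values: {3.6 kHz, 9.5 kHz, 11.7 kHz}.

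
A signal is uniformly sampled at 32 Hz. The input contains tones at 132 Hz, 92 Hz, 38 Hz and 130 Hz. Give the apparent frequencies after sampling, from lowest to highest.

2 Hz, 4 Hz, 6 Hz

fs/2 = 16 Hz.
132 Hz mod fs = 4 Hz.
4 Hz ≤ fs/2 = 16 Hz, appears at 4 Hz.
92 Hz mod fs = 28 Hz.
28 Hz > fs/2 = 16 Hz, folds to fs − 28 Hz = 4 Hz.
38 Hz mod fs = 6 Hz.
6 Hz ≤ fs/2 = 16 Hz, appears at 6 Hz.
130 Hz mod fs = 2 Hz.
2 Hz ≤ fs/2 = 16 Hz, appears at 2 Hz.
Distinct values: {2 Hz, 4 Hz, 6 Hz}.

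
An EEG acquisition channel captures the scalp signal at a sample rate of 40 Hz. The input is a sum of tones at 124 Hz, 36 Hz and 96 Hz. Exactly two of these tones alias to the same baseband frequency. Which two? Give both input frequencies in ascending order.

fs/2 = 20 Hz.
124 Hz mod fs = 4 Hz.
4 Hz ≤ fs/2 = 20 Hz, appears at 4 Hz.
36 Hz > fs/2 = 20 Hz, folds to fs − 36 Hz = 4 Hz.
96 Hz mod fs = 16 Hz.
16 Hz ≤ fs/2 = 20 Hz, appears at 16 Hz.
36 Hz and 124 Hz both map to 4 Hz.

36 Hz, 124 Hz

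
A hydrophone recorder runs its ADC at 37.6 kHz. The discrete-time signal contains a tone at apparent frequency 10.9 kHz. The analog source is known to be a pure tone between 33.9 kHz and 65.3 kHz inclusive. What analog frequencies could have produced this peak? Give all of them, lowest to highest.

Frequencies that alias to 10.9 kHz are k·fs ± 10.9 kHz for integer k ≥ 0.
k=0: 10.9 kHz.
k=1: 26.7 kHz, 48.5 kHz.
k=2: 64.3 kHz, 86.1 kHz.
k=3: 101.9 kHz, 123.7 kHz.
Within [33.9 kHz, 65.3 kHz]: 48.5 kHz, 64.3 kHz.

48.5 kHz, 64.3 kHz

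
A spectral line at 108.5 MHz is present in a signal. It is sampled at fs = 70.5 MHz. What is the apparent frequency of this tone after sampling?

32.5 MHz

108.5 MHz mod fs = 38 MHz.
38 MHz > fs/2 = 35.25 MHz, folds to fs − 38 MHz = 32.5 MHz.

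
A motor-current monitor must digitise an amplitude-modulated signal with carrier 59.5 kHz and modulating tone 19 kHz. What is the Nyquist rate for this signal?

AM sidebands sit at fc ± fm = 40.5 kHz and 78.5 kHz.
Highest-frequency component: 78.5 kHz.
Nyquist rate = 2 × 78.5 kHz = 157 kHz.

157 kHz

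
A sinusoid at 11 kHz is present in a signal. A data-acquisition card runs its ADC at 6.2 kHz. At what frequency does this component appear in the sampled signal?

11 kHz mod fs = 4.8 kHz.
4.8 kHz > fs/2 = 3.1 kHz, folds to fs − 4.8 kHz = 1.4 kHz.

1.4 kHz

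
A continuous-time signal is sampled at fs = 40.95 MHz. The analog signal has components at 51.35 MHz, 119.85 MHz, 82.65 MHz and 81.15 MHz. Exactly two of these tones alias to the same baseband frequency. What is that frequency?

0.75 MHz

fs/2 = 20.475 MHz.
51.35 MHz mod fs = 10.4 MHz.
10.4 MHz ≤ fs/2 = 20.475 MHz, appears at 10.4 MHz.
119.85 MHz mod fs = 37.95 MHz.
37.95 MHz > fs/2 = 20.475 MHz, folds to fs − 37.95 MHz = 3 MHz.
82.65 MHz mod fs = 0.75 MHz.
0.75 MHz ≤ fs/2 = 20.475 MHz, appears at 0.75 MHz.
81.15 MHz mod fs = 40.2 MHz.
40.2 MHz > fs/2 = 20.475 MHz, folds to fs − 40.2 MHz = 0.75 MHz.
81.15 MHz and 82.65 MHz both map to 0.75 MHz.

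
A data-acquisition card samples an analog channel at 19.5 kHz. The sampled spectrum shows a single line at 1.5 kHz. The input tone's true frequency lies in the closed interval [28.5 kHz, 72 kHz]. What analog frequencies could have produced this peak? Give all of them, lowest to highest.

37.5 kHz, 40.5 kHz, 57 kHz, 60 kHz

Frequencies that alias to 1.5 kHz are k·fs ± 1.5 kHz for integer k ≥ 0.
k=0: 1.5 kHz.
k=1: 18 kHz, 21 kHz.
k=2: 37.5 kHz, 40.5 kHz.
k=3: 57 kHz, 60 kHz.
k=4: 76.5 kHz, 79.5 kHz.
Within [28.5 kHz, 72 kHz]: 37.5 kHz, 40.5 kHz, 57 kHz, 60 kHz.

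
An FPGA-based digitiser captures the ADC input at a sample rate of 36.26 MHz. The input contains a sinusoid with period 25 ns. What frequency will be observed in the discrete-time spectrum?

T = 25 ns → f = 1/T = 40 MHz.
40 MHz mod fs = 3.74 MHz.
3.74 MHz ≤ fs/2 = 18.13 MHz, appears at 3.74 MHz.

3.74 MHz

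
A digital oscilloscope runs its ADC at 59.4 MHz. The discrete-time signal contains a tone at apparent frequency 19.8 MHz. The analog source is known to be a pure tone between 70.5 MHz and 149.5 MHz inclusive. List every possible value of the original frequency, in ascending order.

79.2 MHz, 99 MHz, 138.6 MHz

Frequencies that alias to 19.8 MHz are k·fs ± 19.8 MHz for integer k ≥ 0.
k=0: 19.8 MHz.
k=1: 39.6 MHz, 79.2 MHz.
k=2: 99 MHz, 138.6 MHz.
k=3: 158.4 MHz, 198 MHz.
Within [70.5 MHz, 149.5 MHz]: 79.2 MHz, 99 MHz, 138.6 MHz.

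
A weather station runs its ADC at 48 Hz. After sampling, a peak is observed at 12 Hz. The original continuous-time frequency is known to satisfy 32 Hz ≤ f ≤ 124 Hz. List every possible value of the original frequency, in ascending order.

Frequencies that alias to 12 Hz are k·fs ± 12 Hz for integer k ≥ 0.
k=0: 12 Hz.
k=1: 36 Hz, 60 Hz.
k=2: 84 Hz, 108 Hz.
k=3: 132 Hz, 156 Hz.
Within [32 Hz, 124 Hz]: 36 Hz, 60 Hz, 84 Hz, 108 Hz.

36 Hz, 60 Hz, 84 Hz, 108 Hz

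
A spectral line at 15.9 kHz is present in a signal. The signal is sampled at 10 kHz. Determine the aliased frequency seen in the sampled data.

4.1 kHz

15.9 kHz mod fs = 5.9 kHz.
5.9 kHz > fs/2 = 5 kHz, folds to fs − 5.9 kHz = 4.1 kHz.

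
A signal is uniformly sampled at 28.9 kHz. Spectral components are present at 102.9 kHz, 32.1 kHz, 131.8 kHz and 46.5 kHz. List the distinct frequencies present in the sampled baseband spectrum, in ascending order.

3.2 kHz, 11.3 kHz, 12.7 kHz

fs/2 = 14.45 kHz.
102.9 kHz mod fs = 16.2 kHz.
16.2 kHz > fs/2 = 14.45 kHz, folds to fs − 16.2 kHz = 12.7 kHz.
32.1 kHz mod fs = 3.2 kHz.
3.2 kHz ≤ fs/2 = 14.45 kHz, appears at 3.2 kHz.
131.8 kHz mod fs = 16.2 kHz.
16.2 kHz > fs/2 = 14.45 kHz, folds to fs − 16.2 kHz = 12.7 kHz.
46.5 kHz mod fs = 17.6 kHz.
17.6 kHz > fs/2 = 14.45 kHz, folds to fs − 17.6 kHz = 11.3 kHz.
Distinct values: {3.2 kHz, 11.3 kHz, 12.7 kHz}.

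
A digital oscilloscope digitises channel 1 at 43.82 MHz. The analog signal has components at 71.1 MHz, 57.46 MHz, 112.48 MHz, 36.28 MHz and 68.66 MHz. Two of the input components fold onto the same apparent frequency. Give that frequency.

18.98 MHz

fs/2 = 21.91 MHz.
71.1 MHz mod fs = 27.28 MHz.
27.28 MHz > fs/2 = 21.91 MHz, folds to fs − 27.28 MHz = 16.54 MHz.
57.46 MHz mod fs = 13.64 MHz.
13.64 MHz ≤ fs/2 = 21.91 MHz, appears at 13.64 MHz.
112.48 MHz mod fs = 24.84 MHz.
24.84 MHz > fs/2 = 21.91 MHz, folds to fs − 24.84 MHz = 18.98 MHz.
36.28 MHz > fs/2 = 21.91 MHz, folds to fs − 36.28 MHz = 7.54 MHz.
68.66 MHz mod fs = 24.84 MHz.
24.84 MHz > fs/2 = 21.91 MHz, folds to fs − 24.84 MHz = 18.98 MHz.
68.66 MHz and 112.48 MHz both map to 18.98 MHz.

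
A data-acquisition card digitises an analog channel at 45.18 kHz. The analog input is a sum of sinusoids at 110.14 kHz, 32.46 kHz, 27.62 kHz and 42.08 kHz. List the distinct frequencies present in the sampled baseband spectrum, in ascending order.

3.1 kHz, 12.72 kHz, 17.56 kHz, 19.78 kHz

fs/2 = 22.59 kHz.
110.14 kHz mod fs = 19.78 kHz.
19.78 kHz ≤ fs/2 = 22.59 kHz, appears at 19.78 kHz.
32.46 kHz > fs/2 = 22.59 kHz, folds to fs − 32.46 kHz = 12.72 kHz.
27.62 kHz > fs/2 = 22.59 kHz, folds to fs − 27.62 kHz = 17.56 kHz.
42.08 kHz > fs/2 = 22.59 kHz, folds to fs − 42.08 kHz = 3.1 kHz.
Distinct values: {3.1 kHz, 12.72 kHz, 17.56 kHz, 19.78 kHz}.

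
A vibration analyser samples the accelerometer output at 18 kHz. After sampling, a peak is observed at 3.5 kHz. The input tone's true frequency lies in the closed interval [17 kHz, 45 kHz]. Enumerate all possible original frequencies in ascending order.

Frequencies that alias to 3.5 kHz are k·fs ± 3.5 kHz for integer k ≥ 0.
k=0: 3.5 kHz.
k=1: 14.5 kHz, 21.5 kHz.
k=2: 32.5 kHz, 39.5 kHz.
k=3: 50.5 kHz, 57.5 kHz.
Within [17 kHz, 45 kHz]: 21.5 kHz, 32.5 kHz, 39.5 kHz.

21.5 kHz, 32.5 kHz, 39.5 kHz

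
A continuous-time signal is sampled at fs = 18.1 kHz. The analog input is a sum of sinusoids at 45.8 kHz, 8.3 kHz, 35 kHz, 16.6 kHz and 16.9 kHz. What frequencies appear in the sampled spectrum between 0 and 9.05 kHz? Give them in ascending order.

fs/2 = 9.05 kHz.
45.8 kHz mod fs = 9.6 kHz.
9.6 kHz > fs/2 = 9.05 kHz, folds to fs − 9.6 kHz = 8.5 kHz.
8.3 kHz ≤ fs/2 = 9.05 kHz, passes unchanged.
35 kHz mod fs = 16.9 kHz.
16.9 kHz > fs/2 = 9.05 kHz, folds to fs − 16.9 kHz = 1.2 kHz.
16.6 kHz > fs/2 = 9.05 kHz, folds to fs − 16.6 kHz = 1.5 kHz.
16.9 kHz > fs/2 = 9.05 kHz, folds to fs − 16.9 kHz = 1.2 kHz.
Distinct values: {1.2 kHz, 1.5 kHz, 8.3 kHz, 8.5 kHz}.

1.2 kHz, 1.5 kHz, 8.3 kHz, 8.5 kHz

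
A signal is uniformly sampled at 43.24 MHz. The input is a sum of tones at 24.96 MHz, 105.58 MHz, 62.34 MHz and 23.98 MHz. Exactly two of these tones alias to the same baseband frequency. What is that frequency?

19.1 MHz

fs/2 = 21.62 MHz.
24.96 MHz > fs/2 = 21.62 MHz, folds to fs − 24.96 MHz = 18.28 MHz.
105.58 MHz mod fs = 19.1 MHz.
19.1 MHz ≤ fs/2 = 21.62 MHz, appears at 19.1 MHz.
62.34 MHz mod fs = 19.1 MHz.
19.1 MHz ≤ fs/2 = 21.62 MHz, appears at 19.1 MHz.
23.98 MHz > fs/2 = 21.62 MHz, folds to fs − 23.98 MHz = 19.26 MHz.
62.34 MHz and 105.58 MHz both map to 19.1 MHz.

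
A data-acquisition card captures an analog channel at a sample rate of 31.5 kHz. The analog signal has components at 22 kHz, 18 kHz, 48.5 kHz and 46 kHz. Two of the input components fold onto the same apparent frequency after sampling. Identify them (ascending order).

46 kHz, 48.5 kHz

fs/2 = 15.75 kHz.
22 kHz > fs/2 = 15.75 kHz, folds to fs − 22 kHz = 9.5 kHz.
18 kHz > fs/2 = 15.75 kHz, folds to fs − 18 kHz = 13.5 kHz.
48.5 kHz mod fs = 17 kHz.
17 kHz > fs/2 = 15.75 kHz, folds to fs − 17 kHz = 14.5 kHz.
46 kHz mod fs = 14.5 kHz.
14.5 kHz ≤ fs/2 = 15.75 kHz, appears at 14.5 kHz.
46 kHz and 48.5 kHz both map to 14.5 kHz.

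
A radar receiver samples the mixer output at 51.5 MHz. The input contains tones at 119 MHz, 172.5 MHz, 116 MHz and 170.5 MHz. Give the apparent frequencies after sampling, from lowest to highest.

13 MHz, 16 MHz, 18 MHz

fs/2 = 25.75 MHz.
119 MHz mod fs = 16 MHz.
16 MHz ≤ fs/2 = 25.75 MHz, appears at 16 MHz.
172.5 MHz mod fs = 18 MHz.
18 MHz ≤ fs/2 = 25.75 MHz, appears at 18 MHz.
116 MHz mod fs = 13 MHz.
13 MHz ≤ fs/2 = 25.75 MHz, appears at 13 MHz.
170.5 MHz mod fs = 16 MHz.
16 MHz ≤ fs/2 = 25.75 MHz, appears at 16 MHz.
Distinct values: {13 MHz, 16 MHz, 18 MHz}.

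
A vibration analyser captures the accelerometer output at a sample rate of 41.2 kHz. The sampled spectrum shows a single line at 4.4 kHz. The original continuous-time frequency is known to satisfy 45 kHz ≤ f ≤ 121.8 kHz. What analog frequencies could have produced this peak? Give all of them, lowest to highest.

45.6 kHz, 78 kHz, 86.8 kHz, 119.2 kHz

Frequencies that alias to 4.4 kHz are k·fs ± 4.4 kHz for integer k ≥ 0.
k=0: 4.4 kHz.
k=1: 36.8 kHz, 45.6 kHz.
k=2: 78 kHz, 86.8 kHz.
k=3: 119.2 kHz, 128 kHz.
k=4: 160.4 kHz, 169.2 kHz.
Within [45 kHz, 121.8 kHz]: 45.6 kHz, 78 kHz, 86.8 kHz, 119.2 kHz.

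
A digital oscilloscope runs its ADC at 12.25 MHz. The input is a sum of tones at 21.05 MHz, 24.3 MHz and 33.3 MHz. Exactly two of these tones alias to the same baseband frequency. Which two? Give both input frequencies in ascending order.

21.05 MHz, 33.3 MHz

fs/2 = 6.125 MHz.
21.05 MHz mod fs = 8.8 MHz.
8.8 MHz > fs/2 = 6.125 MHz, folds to fs − 8.8 MHz = 3.45 MHz.
24.3 MHz mod fs = 12.05 MHz.
12.05 MHz > fs/2 = 6.125 MHz, folds to fs − 12.05 MHz = 0.2 MHz.
33.3 MHz mod fs = 8.8 MHz.
8.8 MHz > fs/2 = 6.125 MHz, folds to fs − 8.8 MHz = 3.45 MHz.
21.05 MHz and 33.3 MHz both map to 3.45 MHz.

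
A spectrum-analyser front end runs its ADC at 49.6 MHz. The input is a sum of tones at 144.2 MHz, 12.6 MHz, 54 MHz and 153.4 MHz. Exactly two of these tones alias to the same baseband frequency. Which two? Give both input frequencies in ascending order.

fs/2 = 24.8 MHz.
144.2 MHz mod fs = 45 MHz.
45 MHz > fs/2 = 24.8 MHz, folds to fs − 45 MHz = 4.6 MHz.
12.6 MHz ≤ fs/2 = 24.8 MHz, passes unchanged.
54 MHz mod fs = 4.4 MHz.
4.4 MHz ≤ fs/2 = 24.8 MHz, appears at 4.4 MHz.
153.4 MHz mod fs = 4.6 MHz.
4.6 MHz ≤ fs/2 = 24.8 MHz, appears at 4.6 MHz.
144.2 MHz and 153.4 MHz both map to 4.6 MHz.

144.2 MHz, 153.4 MHz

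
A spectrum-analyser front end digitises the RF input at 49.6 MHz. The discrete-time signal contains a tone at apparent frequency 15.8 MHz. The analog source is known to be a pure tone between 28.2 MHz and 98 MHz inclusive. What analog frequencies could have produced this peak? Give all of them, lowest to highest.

Frequencies that alias to 15.8 MHz are k·fs ± 15.8 MHz for integer k ≥ 0.
k=0: 15.8 MHz.
k=1: 33.8 MHz, 65.4 MHz.
k=2: 83.4 MHz, 115 MHz.
k=3: 133 MHz, 164.6 MHz.
Within [28.2 MHz, 98 MHz]: 33.8 MHz, 65.4 MHz, 83.4 MHz.

33.8 MHz, 65.4 MHz, 83.4 MHz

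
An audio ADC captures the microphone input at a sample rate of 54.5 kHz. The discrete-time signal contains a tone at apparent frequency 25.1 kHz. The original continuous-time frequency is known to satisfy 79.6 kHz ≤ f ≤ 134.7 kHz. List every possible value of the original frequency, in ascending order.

Frequencies that alias to 25.1 kHz are k·fs ± 25.1 kHz for integer k ≥ 0.
k=0: 25.1 kHz.
k=1: 29.4 kHz, 79.6 kHz.
k=2: 83.9 kHz, 134.1 kHz.
k=3: 138.4 kHz, 188.6 kHz.
Within [79.6 kHz, 134.7 kHz]: 79.6 kHz, 83.9 kHz, 134.1 kHz.

79.6 kHz, 83.9 kHz, 134.1 kHz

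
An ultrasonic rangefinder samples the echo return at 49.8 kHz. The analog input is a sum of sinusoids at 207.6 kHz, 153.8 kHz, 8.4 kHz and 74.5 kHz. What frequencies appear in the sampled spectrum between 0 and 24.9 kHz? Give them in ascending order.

4.4 kHz, 8.4 kHz, 24.7 kHz

fs/2 = 24.9 kHz.
207.6 kHz mod fs = 8.4 kHz.
8.4 kHz ≤ fs/2 = 24.9 kHz, appears at 8.4 kHz.
153.8 kHz mod fs = 4.4 kHz.
4.4 kHz ≤ fs/2 = 24.9 kHz, appears at 4.4 kHz.
8.4 kHz ≤ fs/2 = 24.9 kHz, passes unchanged.
74.5 kHz mod fs = 24.7 kHz.
24.7 kHz ≤ fs/2 = 24.9 kHz, appears at 24.7 kHz.
Distinct values: {4.4 kHz, 8.4 kHz, 24.7 kHz}.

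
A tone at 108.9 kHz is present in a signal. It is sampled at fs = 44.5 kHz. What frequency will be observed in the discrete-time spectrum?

19.9 kHz

108.9 kHz mod fs = 19.9 kHz.
19.9 kHz ≤ fs/2 = 22.25 kHz, appears at 19.9 kHz.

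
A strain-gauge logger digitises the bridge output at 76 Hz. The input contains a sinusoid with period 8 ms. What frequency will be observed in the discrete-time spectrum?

27 Hz

T = 8 ms → f = 1/T = 125 Hz.
125 Hz mod fs = 49 Hz.
49 Hz > fs/2 = 38 Hz, folds to fs − 49 Hz = 27 Hz.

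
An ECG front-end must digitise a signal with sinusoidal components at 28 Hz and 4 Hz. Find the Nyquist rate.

Highest-frequency component: 28 Hz.
Nyquist rate = 2 × 28 Hz = 56 Hz.

56 Hz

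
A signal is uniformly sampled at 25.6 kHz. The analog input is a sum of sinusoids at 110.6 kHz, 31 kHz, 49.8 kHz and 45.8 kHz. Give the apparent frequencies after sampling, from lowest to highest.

fs/2 = 12.8 kHz.
110.6 kHz mod fs = 8.2 kHz.
8.2 kHz ≤ fs/2 = 12.8 kHz, appears at 8.2 kHz.
31 kHz mod fs = 5.4 kHz.
5.4 kHz ≤ fs/2 = 12.8 kHz, appears at 5.4 kHz.
49.8 kHz mod fs = 24.2 kHz.
24.2 kHz > fs/2 = 12.8 kHz, folds to fs − 24.2 kHz = 1.4 kHz.
45.8 kHz mod fs = 20.2 kHz.
20.2 kHz > fs/2 = 12.8 kHz, folds to fs − 20.2 kHz = 5.4 kHz.
Distinct values: {1.4 kHz, 5.4 kHz, 8.2 kHz}.

1.4 kHz, 5.4 kHz, 8.2 kHz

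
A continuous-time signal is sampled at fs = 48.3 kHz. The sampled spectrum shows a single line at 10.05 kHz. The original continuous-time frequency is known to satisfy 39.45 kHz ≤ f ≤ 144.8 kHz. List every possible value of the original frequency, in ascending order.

58.35 kHz, 86.55 kHz, 106.65 kHz, 134.85 kHz

Frequencies that alias to 10.05 kHz are k·fs ± 10.05 kHz for integer k ≥ 0.
k=0: 10.05 kHz.
k=1: 38.25 kHz, 58.35 kHz.
k=2: 86.55 kHz, 106.65 kHz.
k=3: 134.85 kHz, 154.95 kHz.
k=4: 183.15 kHz, 203.25 kHz.
Within [39.45 kHz, 144.8 kHz]: 58.35 kHz, 86.55 kHz, 106.65 kHz, 134.85 kHz.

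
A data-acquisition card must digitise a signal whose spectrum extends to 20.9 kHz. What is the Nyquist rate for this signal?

Nyquist rate = 2 × 20.9 kHz = 41.8 kHz.

41.8 kHz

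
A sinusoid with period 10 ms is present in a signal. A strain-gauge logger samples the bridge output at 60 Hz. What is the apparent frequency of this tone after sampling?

20 Hz

T = 10 ms → f = 1/T = 100 Hz.
100 Hz mod fs = 40 Hz.
40 Hz > fs/2 = 30 Hz, folds to fs − 40 Hz = 20 Hz.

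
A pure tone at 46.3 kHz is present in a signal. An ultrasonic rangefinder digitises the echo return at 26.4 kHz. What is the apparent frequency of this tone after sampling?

46.3 kHz mod fs = 19.9 kHz.
19.9 kHz > fs/2 = 13.2 kHz, folds to fs − 19.9 kHz = 6.5 kHz.

6.5 kHz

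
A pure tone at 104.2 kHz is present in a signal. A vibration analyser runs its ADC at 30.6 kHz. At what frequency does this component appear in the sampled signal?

12.4 kHz

104.2 kHz mod fs = 12.4 kHz.
12.4 kHz ≤ fs/2 = 15.3 kHz, appears at 12.4 kHz.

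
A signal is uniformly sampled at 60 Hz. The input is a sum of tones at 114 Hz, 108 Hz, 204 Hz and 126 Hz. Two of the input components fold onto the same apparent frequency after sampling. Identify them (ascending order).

114 Hz, 126 Hz

fs/2 = 30 Hz.
114 Hz mod fs = 54 Hz.
54 Hz > fs/2 = 30 Hz, folds to fs − 54 Hz = 6 Hz.
108 Hz mod fs = 48 Hz.
48 Hz > fs/2 = 30 Hz, folds to fs − 48 Hz = 12 Hz.
204 Hz mod fs = 24 Hz.
24 Hz ≤ fs/2 = 30 Hz, appears at 24 Hz.
126 Hz mod fs = 6 Hz.
6 Hz ≤ fs/2 = 30 Hz, appears at 6 Hz.
114 Hz and 126 Hz both map to 6 Hz.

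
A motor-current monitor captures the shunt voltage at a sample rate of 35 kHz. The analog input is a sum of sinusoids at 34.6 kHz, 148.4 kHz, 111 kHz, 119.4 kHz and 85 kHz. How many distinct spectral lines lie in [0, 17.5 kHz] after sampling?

fs/2 = 17.5 kHz.
34.6 kHz > fs/2 = 17.5 kHz, folds to fs − 34.6 kHz = 0.4 kHz.
148.4 kHz mod fs = 8.4 kHz.
8.4 kHz ≤ fs/2 = 17.5 kHz, appears at 8.4 kHz.
111 kHz mod fs = 6 kHz.
6 kHz ≤ fs/2 = 17.5 kHz, appears at 6 kHz.
119.4 kHz mod fs = 14.4 kHz.
14.4 kHz ≤ fs/2 = 17.5 kHz, appears at 14.4 kHz.
85 kHz mod fs = 15 kHz.
15 kHz ≤ fs/2 = 17.5 kHz, appears at 15 kHz.
Distinct values: {0.4 kHz, 6 kHz, 8.4 kHz, 14.4 kHz, 15 kHz} → 5.

5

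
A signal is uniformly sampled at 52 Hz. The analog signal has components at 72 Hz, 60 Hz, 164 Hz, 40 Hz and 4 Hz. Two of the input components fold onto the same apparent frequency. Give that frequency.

fs/2 = 26 Hz.
72 Hz mod fs = 20 Hz.
20 Hz ≤ fs/2 = 26 Hz, appears at 20 Hz.
60 Hz mod fs = 8 Hz.
8 Hz ≤ fs/2 = 26 Hz, appears at 8 Hz.
164 Hz mod fs = 8 Hz.
8 Hz ≤ fs/2 = 26 Hz, appears at 8 Hz.
40 Hz > fs/2 = 26 Hz, folds to fs − 40 Hz = 12 Hz.
4 Hz ≤ fs/2 = 26 Hz, passes unchanged.
60 Hz and 164 Hz both map to 8 Hz.

8 Hz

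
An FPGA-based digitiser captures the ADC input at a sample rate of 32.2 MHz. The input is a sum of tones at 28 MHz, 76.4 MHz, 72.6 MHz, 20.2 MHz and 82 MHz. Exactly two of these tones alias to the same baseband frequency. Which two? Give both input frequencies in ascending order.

fs/2 = 16.1 MHz.
28 MHz > fs/2 = 16.1 MHz, folds to fs − 28 MHz = 4.2 MHz.
76.4 MHz mod fs = 12 MHz.
12 MHz ≤ fs/2 = 16.1 MHz, appears at 12 MHz.
72.6 MHz mod fs = 8.2 MHz.
8.2 MHz ≤ fs/2 = 16.1 MHz, appears at 8.2 MHz.
20.2 MHz > fs/2 = 16.1 MHz, folds to fs − 20.2 MHz = 12 MHz.
82 MHz mod fs = 17.6 MHz.
17.6 MHz > fs/2 = 16.1 MHz, folds to fs − 17.6 MHz = 14.6 MHz.
20.2 MHz and 76.4 MHz both map to 12 MHz.

20.2 MHz, 76.4 MHz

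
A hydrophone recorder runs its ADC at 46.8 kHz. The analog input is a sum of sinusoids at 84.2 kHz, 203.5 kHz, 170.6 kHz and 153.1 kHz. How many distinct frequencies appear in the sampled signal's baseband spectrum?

fs/2 = 23.4 kHz.
84.2 kHz mod fs = 37.4 kHz.
37.4 kHz > fs/2 = 23.4 kHz, folds to fs − 37.4 kHz = 9.4 kHz.
203.5 kHz mod fs = 16.3 kHz.
16.3 kHz ≤ fs/2 = 23.4 kHz, appears at 16.3 kHz.
170.6 kHz mod fs = 30.2 kHz.
30.2 kHz > fs/2 = 23.4 kHz, folds to fs − 30.2 kHz = 16.6 kHz.
153.1 kHz mod fs = 12.7 kHz.
12.7 kHz ≤ fs/2 = 23.4 kHz, appears at 12.7 kHz.
Distinct values: {9.4 kHz, 12.7 kHz, 16.3 kHz, 16.6 kHz} → 4.

4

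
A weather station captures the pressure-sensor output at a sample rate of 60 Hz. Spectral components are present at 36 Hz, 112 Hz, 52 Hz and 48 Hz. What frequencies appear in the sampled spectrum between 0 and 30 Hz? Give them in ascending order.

8 Hz, 12 Hz, 24 Hz

fs/2 = 30 Hz.
36 Hz > fs/2 = 30 Hz, folds to fs − 36 Hz = 24 Hz.
112 Hz mod fs = 52 Hz.
52 Hz > fs/2 = 30 Hz, folds to fs − 52 Hz = 8 Hz.
52 Hz > fs/2 = 30 Hz, folds to fs − 52 Hz = 8 Hz.
48 Hz > fs/2 = 30 Hz, folds to fs − 48 Hz = 12 Hz.
Distinct values: {8 Hz, 12 Hz, 24 Hz}.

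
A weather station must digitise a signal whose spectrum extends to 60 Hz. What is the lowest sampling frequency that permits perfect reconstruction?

Nyquist rate = 2 × 60 Hz = 120 Hz.

120 Hz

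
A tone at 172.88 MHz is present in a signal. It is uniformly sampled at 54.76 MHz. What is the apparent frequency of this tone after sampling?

8.6 MHz

172.88 MHz mod fs = 8.6 MHz.
8.6 MHz ≤ fs/2 = 27.38 MHz, appears at 8.6 MHz.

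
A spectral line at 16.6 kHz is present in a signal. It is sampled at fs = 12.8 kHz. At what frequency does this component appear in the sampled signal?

3.8 kHz

16.6 kHz mod fs = 3.8 kHz.
3.8 kHz ≤ fs/2 = 6.4 kHz, appears at 3.8 kHz.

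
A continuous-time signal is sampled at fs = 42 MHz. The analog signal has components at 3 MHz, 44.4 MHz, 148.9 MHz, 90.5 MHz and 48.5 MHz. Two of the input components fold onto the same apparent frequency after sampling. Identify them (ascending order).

48.5 MHz, 90.5 MHz

fs/2 = 21 MHz.
3 MHz ≤ fs/2 = 21 MHz, passes unchanged.
44.4 MHz mod fs = 2.4 MHz.
2.4 MHz ≤ fs/2 = 21 MHz, appears at 2.4 MHz.
148.9 MHz mod fs = 22.9 MHz.
22.9 MHz > fs/2 = 21 MHz, folds to fs − 22.9 MHz = 19.1 MHz.
90.5 MHz mod fs = 6.5 MHz.
6.5 MHz ≤ fs/2 = 21 MHz, appears at 6.5 MHz.
48.5 MHz mod fs = 6.5 MHz.
6.5 MHz ≤ fs/2 = 21 MHz, appears at 6.5 MHz.
48.5 MHz and 90.5 MHz both map to 6.5 MHz.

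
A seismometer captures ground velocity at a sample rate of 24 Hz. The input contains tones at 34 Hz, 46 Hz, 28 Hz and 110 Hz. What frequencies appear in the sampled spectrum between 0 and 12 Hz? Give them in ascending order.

2 Hz, 4 Hz, 10 Hz

fs/2 = 12 Hz.
34 Hz mod fs = 10 Hz.
10 Hz ≤ fs/2 = 12 Hz, appears at 10 Hz.
46 Hz mod fs = 22 Hz.
22 Hz > fs/2 = 12 Hz, folds to fs − 22 Hz = 2 Hz.
28 Hz mod fs = 4 Hz.
4 Hz ≤ fs/2 = 12 Hz, appears at 4 Hz.
110 Hz mod fs = 14 Hz.
14 Hz > fs/2 = 12 Hz, folds to fs − 14 Hz = 10 Hz.
Distinct values: {2 Hz, 4 Hz, 10 Hz}.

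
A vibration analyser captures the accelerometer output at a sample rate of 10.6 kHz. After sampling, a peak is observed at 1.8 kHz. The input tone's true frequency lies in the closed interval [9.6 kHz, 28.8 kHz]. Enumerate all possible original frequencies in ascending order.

12.4 kHz, 19.4 kHz, 23 kHz

Frequencies that alias to 1.8 kHz are k·fs ± 1.8 kHz for integer k ≥ 0.
k=0: 1.8 kHz.
k=1: 8.8 kHz, 12.4 kHz.
k=2: 19.4 kHz, 23 kHz.
k=3: 30 kHz, 33.6 kHz.
Within [9.6 kHz, 28.8 kHz]: 12.4 kHz, 19.4 kHz, 23 kHz.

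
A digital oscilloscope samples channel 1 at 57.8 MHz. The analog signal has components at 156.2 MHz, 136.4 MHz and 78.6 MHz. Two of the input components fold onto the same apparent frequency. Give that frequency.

fs/2 = 28.9 MHz.
156.2 MHz mod fs = 40.6 MHz.
40.6 MHz > fs/2 = 28.9 MHz, folds to fs − 40.6 MHz = 17.2 MHz.
136.4 MHz mod fs = 20.8 MHz.
20.8 MHz ≤ fs/2 = 28.9 MHz, appears at 20.8 MHz.
78.6 MHz mod fs = 20.8 MHz.
20.8 MHz ≤ fs/2 = 28.9 MHz, appears at 20.8 MHz.
78.6 MHz and 136.4 MHz both map to 20.8 MHz.

20.8 MHz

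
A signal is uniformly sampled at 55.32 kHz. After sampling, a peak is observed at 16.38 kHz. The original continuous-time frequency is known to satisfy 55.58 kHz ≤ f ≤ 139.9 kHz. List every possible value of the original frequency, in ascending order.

71.7 kHz, 94.26 kHz, 127.02 kHz

Frequencies that alias to 16.38 kHz are k·fs ± 16.38 kHz for integer k ≥ 0.
k=0: 16.38 kHz.
k=1: 38.94 kHz, 71.7 kHz.
k=2: 94.26 kHz, 127.02 kHz.
k=3: 149.58 kHz, 182.34 kHz.
Within [55.58 kHz, 139.9 kHz]: 71.7 kHz, 94.26 kHz, 127.02 kHz.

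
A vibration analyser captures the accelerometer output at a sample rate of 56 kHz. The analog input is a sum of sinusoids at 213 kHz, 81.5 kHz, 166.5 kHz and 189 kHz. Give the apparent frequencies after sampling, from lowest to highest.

1.5 kHz, 11 kHz, 21 kHz, 25.5 kHz

fs/2 = 28 kHz.
213 kHz mod fs = 45 kHz.
45 kHz > fs/2 = 28 kHz, folds to fs − 45 kHz = 11 kHz.
81.5 kHz mod fs = 25.5 kHz.
25.5 kHz ≤ fs/2 = 28 kHz, appears at 25.5 kHz.
166.5 kHz mod fs = 54.5 kHz.
54.5 kHz > fs/2 = 28 kHz, folds to fs − 54.5 kHz = 1.5 kHz.
189 kHz mod fs = 21 kHz.
21 kHz ≤ fs/2 = 28 kHz, appears at 21 kHz.
Distinct values: {1.5 kHz, 11 kHz, 21 kHz, 25.5 kHz}.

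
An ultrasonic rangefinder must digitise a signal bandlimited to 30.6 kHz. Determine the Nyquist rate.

Nyquist rate = 2 × 30.6 kHz = 61.2 kHz.

61.2 kHz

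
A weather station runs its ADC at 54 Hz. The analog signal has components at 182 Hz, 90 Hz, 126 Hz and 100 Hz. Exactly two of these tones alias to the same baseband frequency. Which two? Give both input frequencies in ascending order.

90 Hz, 126 Hz

fs/2 = 27 Hz.
182 Hz mod fs = 20 Hz.
20 Hz ≤ fs/2 = 27 Hz, appears at 20 Hz.
90 Hz mod fs = 36 Hz.
36 Hz > fs/2 = 27 Hz, folds to fs − 36 Hz = 18 Hz.
126 Hz mod fs = 18 Hz.
18 Hz ≤ fs/2 = 27 Hz, appears at 18 Hz.
100 Hz mod fs = 46 Hz.
46 Hz > fs/2 = 27 Hz, folds to fs − 46 Hz = 8 Hz.
90 Hz and 126 Hz both map to 18 Hz.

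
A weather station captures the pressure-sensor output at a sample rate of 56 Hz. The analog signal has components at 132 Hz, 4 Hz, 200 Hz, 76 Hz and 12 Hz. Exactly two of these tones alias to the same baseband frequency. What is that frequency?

fs/2 = 28 Hz.
132 Hz mod fs = 20 Hz.
20 Hz ≤ fs/2 = 28 Hz, appears at 20 Hz.
4 Hz ≤ fs/2 = 28 Hz, passes unchanged.
200 Hz mod fs = 32 Hz.
32 Hz > fs/2 = 28 Hz, folds to fs − 32 Hz = 24 Hz.
76 Hz mod fs = 20 Hz.
20 Hz ≤ fs/2 = 28 Hz, appears at 20 Hz.
12 Hz ≤ fs/2 = 28 Hz, passes unchanged.
76 Hz and 132 Hz both map to 20 Hz.

20 Hz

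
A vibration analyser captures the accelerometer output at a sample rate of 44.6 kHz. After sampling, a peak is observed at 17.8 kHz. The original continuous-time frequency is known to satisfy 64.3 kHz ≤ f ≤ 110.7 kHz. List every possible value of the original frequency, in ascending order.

71.4 kHz, 107 kHz

Frequencies that alias to 17.8 kHz are k·fs ± 17.8 kHz for integer k ≥ 0.
k=0: 17.8 kHz.
k=1: 26.8 kHz, 62.4 kHz.
k=2: 71.4 kHz, 107 kHz.
k=3: 116 kHz, 151.6 kHz.
Within [64.3 kHz, 110.7 kHz]: 71.4 kHz, 107 kHz.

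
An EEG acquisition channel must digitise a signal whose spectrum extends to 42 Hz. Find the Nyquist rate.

Nyquist rate = 2 × 42 Hz = 84 Hz.

84 Hz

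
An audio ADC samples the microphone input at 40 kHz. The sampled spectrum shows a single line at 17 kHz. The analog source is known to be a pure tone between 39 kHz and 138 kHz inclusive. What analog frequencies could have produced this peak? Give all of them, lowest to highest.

Frequencies that alias to 17 kHz are k·fs ± 17 kHz for integer k ≥ 0.
k=0: 17 kHz.
k=1: 23 kHz, 57 kHz.
k=2: 63 kHz, 97 kHz.
k=3: 103 kHz, 137 kHz.
k=4: 143 kHz, 177 kHz.
Within [39 kHz, 138 kHz]: 57 kHz, 63 kHz, 97 kHz, 103 kHz, 137 kHz.

57 kHz, 63 kHz, 97 kHz, 103 kHz, 137 kHz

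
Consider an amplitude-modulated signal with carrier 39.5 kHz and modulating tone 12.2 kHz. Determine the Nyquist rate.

AM sidebands sit at fc ± fm = 27.3 kHz and 51.7 kHz.
Highest-frequency component: 51.7 kHz.
Nyquist rate = 2 × 51.7 kHz = 103.4 kHz.

103.4 kHz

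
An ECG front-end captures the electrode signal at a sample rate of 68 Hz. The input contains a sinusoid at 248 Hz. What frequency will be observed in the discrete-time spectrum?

248 Hz mod fs = 44 Hz.
44 Hz > fs/2 = 34 Hz, folds to fs − 44 Hz = 24 Hz.

24 Hz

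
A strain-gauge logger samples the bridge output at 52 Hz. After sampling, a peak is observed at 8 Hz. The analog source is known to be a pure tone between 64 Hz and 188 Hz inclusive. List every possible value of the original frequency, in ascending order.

Frequencies that alias to 8 Hz are k·fs ± 8 Hz for integer k ≥ 0.
k=0: 8 Hz.
k=1: 44 Hz, 60 Hz.
k=2: 96 Hz, 112 Hz.
k=3: 148 Hz, 164 Hz.
k=4: 200 Hz, 216 Hz.
Within [64 Hz, 188 Hz]: 96 Hz, 112 Hz, 148 Hz, 164 Hz.

96 Hz, 112 Hz, 148 Hz, 164 Hz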